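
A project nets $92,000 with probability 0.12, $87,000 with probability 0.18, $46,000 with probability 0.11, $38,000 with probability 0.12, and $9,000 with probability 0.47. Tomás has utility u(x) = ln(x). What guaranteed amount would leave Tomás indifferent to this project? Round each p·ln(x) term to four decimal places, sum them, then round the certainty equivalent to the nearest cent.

$25,450.74

E[u] = 0.12·ln(92000) + 0.18·ln(87000) + 0.11·ln(46000) + 0.12·ln(38000) + 0.47·ln(9000) = 1.3715 + 2.0473 + 1.1810 + 1.2654 + 4.2793 = 10.1445
CE = e^10.1445 ≈ 25450.74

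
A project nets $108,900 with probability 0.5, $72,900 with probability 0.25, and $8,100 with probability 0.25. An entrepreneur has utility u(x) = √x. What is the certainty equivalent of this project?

E[u] = 0.5·√108900 + 0.25·√72900 + 0.25·√8100 = 0.5·330 + 0.25·270 + 0.25·90 = 255
CE = (255)² = 65025

$65,025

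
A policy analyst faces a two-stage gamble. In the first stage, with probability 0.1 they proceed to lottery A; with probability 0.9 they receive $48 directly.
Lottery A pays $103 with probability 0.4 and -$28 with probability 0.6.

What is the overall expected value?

$45.64

EV(A) = 0.4 × 103 + 0.6 × (-28) = 41.2 − 16.8 = 24.4
Branch B: 48 (certain)
Overall = 0.1 × 24.4 + 0.9 × 48 = 2.44 + 43.2 = 45.64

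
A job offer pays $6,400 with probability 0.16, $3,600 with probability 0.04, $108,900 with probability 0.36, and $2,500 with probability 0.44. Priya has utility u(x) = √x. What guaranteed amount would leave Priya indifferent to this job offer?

$24,336

E[u] = 0.16·√6400 + 0.04·√3600 + 0.36·√108900 + 0.44·√2500 = 0.16·80 + 0.04·60 + 0.36·330 + 0.44·50 = 156
CE = (156)² = 24336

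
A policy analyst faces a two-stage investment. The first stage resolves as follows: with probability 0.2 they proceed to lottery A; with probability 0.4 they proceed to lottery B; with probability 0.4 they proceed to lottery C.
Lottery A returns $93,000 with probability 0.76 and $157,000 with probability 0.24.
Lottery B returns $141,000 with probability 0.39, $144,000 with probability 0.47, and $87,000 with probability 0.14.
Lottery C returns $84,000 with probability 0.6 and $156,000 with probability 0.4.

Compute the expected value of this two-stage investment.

EV(A) = 0.76 × 93000 + 0.24 × 157000 = 70680 + 37680 = 108360
EV(B) = 0.39 × 141000 + 0.47 × 144000 + 0.14 × 87000 = 54990 + 67680 + 12180 = 134850
EV(C) = 0.6 × 84000 + 0.4 × 156000 = 50400 + 62400 = 112800
Overall = 0.2 × 108360 + 0.4 × 134850 + 0.4 × 112800 = 21672 + 53940 + 45120 = 120732

$120,732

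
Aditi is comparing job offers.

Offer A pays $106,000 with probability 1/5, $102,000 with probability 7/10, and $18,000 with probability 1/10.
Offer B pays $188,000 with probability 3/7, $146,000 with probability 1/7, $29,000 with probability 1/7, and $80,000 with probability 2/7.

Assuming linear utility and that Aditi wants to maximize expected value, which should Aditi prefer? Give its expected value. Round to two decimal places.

Offer B ($128,428.57)

Offer A = 1/5 × 106000 + 7/10 × 102000 + 1/10 × 18000 = 21200 + 71400 + 1800 = 94400
Offer B = 3/7 × 188000 + 1/7 × 146000 + 1/7 × 29000 + 2/7 × 80000 = 80571.4286 + 20857.1429 + 4142.8571 + 22857.1429 = 128428.5714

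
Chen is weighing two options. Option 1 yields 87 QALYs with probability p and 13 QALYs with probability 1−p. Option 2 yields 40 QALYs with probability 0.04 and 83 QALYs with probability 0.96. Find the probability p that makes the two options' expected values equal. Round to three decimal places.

p = 0.923

EV(Option 2) = 0.04 × 40 + 0.96 × 83 = 1.6 + 79.68 = 81.28
p·87 + (1−p)·13 = 81.28
74p + 13 = 81.28
p = (81.28 − 13) / 74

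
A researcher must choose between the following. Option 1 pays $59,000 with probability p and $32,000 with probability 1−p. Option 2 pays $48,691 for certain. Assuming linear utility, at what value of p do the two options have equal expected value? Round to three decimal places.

p = 0.618

p·59000 + (1−p)·32000 = 48691
27000p + 32000 = 48691
p = (48691 − 32000) / 27000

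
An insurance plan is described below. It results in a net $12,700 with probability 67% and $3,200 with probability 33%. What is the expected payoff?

EV = 0.67 × 12700 + 0.33 × 3200 = 8509 + 1056 = 9565

$9,565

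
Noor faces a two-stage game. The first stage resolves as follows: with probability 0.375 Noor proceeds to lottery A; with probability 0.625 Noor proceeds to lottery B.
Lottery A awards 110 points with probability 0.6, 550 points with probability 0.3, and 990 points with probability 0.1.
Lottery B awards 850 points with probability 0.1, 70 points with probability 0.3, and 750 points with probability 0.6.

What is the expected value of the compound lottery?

EV(A) = 0.6 × 110 + 0.3 × 550 + 0.1 × 990 = 66 + 165 + 99 = 330
EV(B) = 0.1 × 850 + 0.3 × 70 + 0.6 × 750 = 85 + 21 + 450 = 556
Overall = 0.375 × 330 + 0.625 × 556 = 123.75 + 347.5 = 471.25

471.25 points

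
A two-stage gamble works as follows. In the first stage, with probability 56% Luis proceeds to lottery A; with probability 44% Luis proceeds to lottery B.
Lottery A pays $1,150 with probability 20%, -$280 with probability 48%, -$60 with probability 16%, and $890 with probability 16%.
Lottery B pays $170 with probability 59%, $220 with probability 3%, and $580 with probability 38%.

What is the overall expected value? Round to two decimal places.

EV(A) = 0.2 × 1150 + 0.48 × (-280) + 0.16 × (-60) + 0.16 × 890 = 230 − 134.4 − 9.6 + 142.4 = 228.4
EV(B) = 0.59 × 170 + 0.03 × 220 + 0.38 × 580 = 100.3 + 6.6 + 220.4 = 327.3
Overall = 0.56 × 228.4 + 0.44 × 327.3 = 127.904 + 144.012 = 271.916

$271.92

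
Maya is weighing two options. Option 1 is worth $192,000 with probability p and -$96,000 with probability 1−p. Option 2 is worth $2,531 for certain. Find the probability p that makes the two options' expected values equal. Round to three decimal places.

p = 0.342

p·192000 + (1−p)·(-96000) = 2531
288000p − 96000 = 2531
p = (2531 + 96000) / 288000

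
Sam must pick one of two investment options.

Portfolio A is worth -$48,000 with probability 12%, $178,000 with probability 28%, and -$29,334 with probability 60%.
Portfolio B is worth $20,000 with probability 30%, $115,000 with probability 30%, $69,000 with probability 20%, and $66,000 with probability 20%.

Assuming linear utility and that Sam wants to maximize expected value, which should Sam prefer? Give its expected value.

Portfolio B ($67,500)

Portfolio A = 0.12 × (-48000) + 0.28 × 178000 + 0.6 × (-29334) = -5760 + 49840 − 17600.4 = 26479.6
Portfolio B = 0.3 × 20000 + 0.3 × 115000 + 0.2 × 69000 + 0.2 × 66000 = 6000 + 34500 + 13800 + 13200 = 67500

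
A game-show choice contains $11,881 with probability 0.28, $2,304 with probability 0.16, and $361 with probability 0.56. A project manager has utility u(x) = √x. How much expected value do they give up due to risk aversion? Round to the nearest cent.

$1,512.13

E[u] = 0.28·√11881 + 0.16·√2304 + 0.56·√361 = 0.28·109 + 0.16·48 + 0.56·19 = 48.84
CE = (48.84)² = 2385.3456
Risk premium = EV − CE = 3897.48 − 2385.3456 = 1512.1344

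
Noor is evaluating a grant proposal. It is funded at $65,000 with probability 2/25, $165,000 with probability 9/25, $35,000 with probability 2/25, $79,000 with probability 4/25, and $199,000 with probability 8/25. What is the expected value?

EV = 2/25 × 65000 + 9/25 × 165000 + 2/25 × 35000 + 4/25 × 79000 + 8/25 × 199000 = 5200 + 59400 + 2800 + 12640 + 63680 = 143720

$143,720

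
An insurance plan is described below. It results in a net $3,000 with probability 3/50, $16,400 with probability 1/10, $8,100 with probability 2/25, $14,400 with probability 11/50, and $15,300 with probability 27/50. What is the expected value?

EV = 3/50 × 3000 + 1/10 × 16400 + 2/25 × 8100 + 11/50 × 14400 + 27/50 × 15300 = 180 + 1640 + 648 + 3168 + 8262 = 13898

$13,898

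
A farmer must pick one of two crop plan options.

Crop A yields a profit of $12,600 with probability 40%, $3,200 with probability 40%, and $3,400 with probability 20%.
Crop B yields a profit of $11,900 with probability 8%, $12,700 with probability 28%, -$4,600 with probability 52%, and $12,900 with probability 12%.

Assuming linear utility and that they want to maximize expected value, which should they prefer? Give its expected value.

Crop A ($7,000)

Crop A = 0.4 × 12600 + 0.4 × 3200 + 0.2 × 3400 = 5040 + 1280 + 680 = 7000
Crop B = 0.08 × 11900 + 0.28 × 12700 + 0.52 × (-4600) + 0.12 × 12900 = 952 + 3556 − 2392 + 1548 = 3664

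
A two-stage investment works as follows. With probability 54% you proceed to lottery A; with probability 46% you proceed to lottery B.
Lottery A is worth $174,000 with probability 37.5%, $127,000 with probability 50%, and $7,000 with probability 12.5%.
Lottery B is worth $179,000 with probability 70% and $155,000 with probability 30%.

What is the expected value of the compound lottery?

$149,025.50

EV(A) = 0.375 × 174000 + 0.5 × 127000 + 0.125 × 7000 = 65250 + 63500 + 875 = 129625
EV(B) = 0.7 × 179000 + 0.3 × 155000 = 125300 + 46500 = 171800
Overall = 0.54 × 129625 + 0.46 × 171800 = 69997.5 + 79028 = 149025.5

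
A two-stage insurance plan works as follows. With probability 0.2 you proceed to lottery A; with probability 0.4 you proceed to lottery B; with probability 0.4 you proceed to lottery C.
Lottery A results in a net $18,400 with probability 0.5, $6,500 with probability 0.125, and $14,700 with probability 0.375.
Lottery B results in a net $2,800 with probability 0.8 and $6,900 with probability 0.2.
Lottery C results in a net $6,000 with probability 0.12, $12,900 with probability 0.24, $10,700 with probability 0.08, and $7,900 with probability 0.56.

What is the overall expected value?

EV(A) = 0.5 × 18400 + 0.125 × 6500 + 0.375 × 14700 = 9200 + 812.5 + 5512.5 = 15525
EV(B) = 0.8 × 2800 + 0.2 × 6900 = 2240 + 1380 = 3620
EV(C) = 0.12 × 6000 + 0.24 × 12900 + 0.08 × 10700 + 0.56 × 7900 = 720 + 3096 + 856 + 4424 = 9096
Overall = 0.2 × 15525 + 0.4 × 3620 + 0.4 × 9096 = 3105 + 1448 + 3638.4 = 8191.4

$8,191.40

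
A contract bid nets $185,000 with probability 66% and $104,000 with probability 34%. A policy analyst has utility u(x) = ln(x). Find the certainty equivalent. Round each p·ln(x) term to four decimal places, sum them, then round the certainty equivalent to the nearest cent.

E[u] = 0.66·ln(185000) + 0.34·ln(104000) = 8.0046 + 3.9277 = 11.9323
CE = e^11.9323 ≈ 152100.99

$152,100.99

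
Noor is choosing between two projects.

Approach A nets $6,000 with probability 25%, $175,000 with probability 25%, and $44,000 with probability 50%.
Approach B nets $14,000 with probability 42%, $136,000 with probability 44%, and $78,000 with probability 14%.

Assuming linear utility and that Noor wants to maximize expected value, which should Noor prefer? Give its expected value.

Approach B ($76,640)

Approach A = 0.25 × 6000 + 0.25 × 175000 + 0.5 × 44000 = 1500 + 43750 + 22000 = 67250
Approach B = 0.42 × 14000 + 0.44 × 136000 + 0.14 × 78000 = 5880 + 59840 + 10920 = 76640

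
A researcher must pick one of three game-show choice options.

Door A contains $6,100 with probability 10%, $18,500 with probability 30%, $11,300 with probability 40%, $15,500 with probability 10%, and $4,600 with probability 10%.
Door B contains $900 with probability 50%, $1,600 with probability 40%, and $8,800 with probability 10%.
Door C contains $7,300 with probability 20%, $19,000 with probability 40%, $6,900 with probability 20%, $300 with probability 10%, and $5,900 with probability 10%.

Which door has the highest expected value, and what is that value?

Door A ($12,690)

Door A = 0.1 × 6100 + 0.3 × 18500 + 0.4 × 11300 + 0.1 × 15500 + 0.1 × 4600 = 610 + 5550 + 4520 + 1550 + 460 = 12690
Door B = 0.5 × 900 + 0.4 × 1600 + 0.1 × 8800 = 450 + 640 + 880 = 1970
Door C = 0.2 × 7300 + 0.4 × 19000 + 0.2 × 6900 + 0.1 × 300 + 0.1 × 5900 = 1460 + 7600 + 1380 + 30 + 590 = 11060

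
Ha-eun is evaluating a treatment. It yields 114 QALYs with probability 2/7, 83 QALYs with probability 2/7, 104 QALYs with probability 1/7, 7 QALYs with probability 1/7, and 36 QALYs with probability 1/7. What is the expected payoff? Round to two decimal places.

EV = 2/7 × 114 + 2/7 × 83 + 1/7 × 104 + 1/7 × 7 + 1/7 × 36 = 32.5714 + 23.7143 + 14.8571 + 1 + 5.1429 = 77.2857

77.29 QALYs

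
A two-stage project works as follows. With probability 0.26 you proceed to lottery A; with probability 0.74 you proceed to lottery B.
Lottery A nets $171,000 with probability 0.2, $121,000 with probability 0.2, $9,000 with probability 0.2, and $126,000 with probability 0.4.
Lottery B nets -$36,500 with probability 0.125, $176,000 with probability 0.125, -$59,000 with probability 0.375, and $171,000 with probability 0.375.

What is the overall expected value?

$72,739.75

EV(A) = 0.2 × 171000 + 0.2 × 121000 + 0.2 × 9000 + 0.4 × 126000 = 34200 + 24200 + 1800 + 50400 = 110600
EV(B) = 0.125 × (-36500) + 0.125 × 176000 + 0.375 × (-59000) + 0.375 × 171000 = -4562.5 + 22000 − 22125 + 64125 = 59437.5
Overall = 0.26 × 110600 + 0.74 × 59437.5 = 28756 + 43983.75 = 72739.75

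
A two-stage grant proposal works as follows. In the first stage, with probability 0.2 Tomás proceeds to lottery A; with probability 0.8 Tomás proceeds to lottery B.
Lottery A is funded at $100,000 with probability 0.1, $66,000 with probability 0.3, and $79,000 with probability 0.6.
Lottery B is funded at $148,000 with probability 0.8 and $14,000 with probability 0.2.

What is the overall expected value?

EV(A) = 0.1 × 100000 + 0.3 × 66000 + 0.6 × 79000 = 10000 + 19800 + 47400 = 77200
EV(B) = 0.8 × 148000 + 0.2 × 14000 = 118400 + 2800 = 121200
Overall = 0.2 × 77200 + 0.8 × 121200 = 15440 + 96960 = 112400

$112,400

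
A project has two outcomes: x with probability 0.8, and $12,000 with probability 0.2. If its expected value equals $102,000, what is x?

0.8·x + 0.2·12000 = 102000
0.8·x = 102000 − 2400 = 99600
x = 99600 / 0.8 = 124500

x = $124,500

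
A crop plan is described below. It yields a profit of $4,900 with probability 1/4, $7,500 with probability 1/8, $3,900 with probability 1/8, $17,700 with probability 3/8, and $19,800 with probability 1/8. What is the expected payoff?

$11,762.50

EV = 1/4 × 4900 + 1/8 × 7500 + 1/8 × 3900 + 3/8 × 17700 + 1/8 × 19800 = 1225 + 937.5 + 487.5 + 6637.5 + 2475 = 11762.5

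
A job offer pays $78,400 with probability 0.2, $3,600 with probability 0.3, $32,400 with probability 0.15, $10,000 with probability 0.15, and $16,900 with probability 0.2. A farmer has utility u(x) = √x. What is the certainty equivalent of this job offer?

E[u] = 0.2·√78400 + 0.3·√3600 + 0.15·√32400 + 0.15·√10000 + 0.2·√16900 = 0.2·280 + 0.3·60 + 0.15·180 + 0.15·100 + 0.2·130 = 142
CE = (142)² = 20164

$20,164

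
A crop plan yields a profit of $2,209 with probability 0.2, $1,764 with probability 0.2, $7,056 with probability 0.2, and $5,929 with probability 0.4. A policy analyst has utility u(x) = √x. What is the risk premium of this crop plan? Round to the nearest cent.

E[u] = 0.2·√2209 + 0.2·√1764 + 0.2·√7056 + 0.4·√5929 = 0.2·47 + 0.2·42 + 0.2·84 + 0.4·77 = 65.4
CE = (65.4)² = 4277.16
Risk premium = EV − CE = 4577.4 − 4277.16 = 300.24

$300.24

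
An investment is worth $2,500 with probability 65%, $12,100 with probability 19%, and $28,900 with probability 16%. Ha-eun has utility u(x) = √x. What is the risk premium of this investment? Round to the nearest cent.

$2,051.64

E[u] = 0.65·√2500 + 0.19·√12100 + 0.16·√28900 = 0.65·50 + 0.19·110 + 0.16·170 = 80.6
CE = (80.6)² = 6496.36
Risk premium = EV − CE = 8548 − 6496.36 = 2051.64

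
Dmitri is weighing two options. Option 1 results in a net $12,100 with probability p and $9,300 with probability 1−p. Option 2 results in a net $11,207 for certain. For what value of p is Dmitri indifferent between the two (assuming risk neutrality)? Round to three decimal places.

p·12100 + (1−p)·9300 = 11207
2800p + 9300 = 11207
p = (11207 − 9300) / 2800

p = 0.681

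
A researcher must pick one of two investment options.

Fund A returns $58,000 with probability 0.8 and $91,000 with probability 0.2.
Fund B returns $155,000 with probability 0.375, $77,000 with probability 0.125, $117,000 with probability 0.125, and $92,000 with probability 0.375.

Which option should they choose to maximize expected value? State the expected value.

Fund B ($116,875)

Fund A = 0.8 × 58000 + 0.2 × 91000 = 46400 + 18200 = 64600
Fund B = 0.375 × 155000 + 0.125 × 77000 + 0.125 × 117000 + 0.375 × 92000 = 58125 + 9625 + 14625 + 34500 = 116875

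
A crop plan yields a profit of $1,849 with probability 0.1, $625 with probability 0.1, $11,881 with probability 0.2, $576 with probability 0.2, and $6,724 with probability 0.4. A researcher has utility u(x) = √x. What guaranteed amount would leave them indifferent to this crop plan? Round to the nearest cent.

E[u] = 0.1·√1849 + 0.1·√625 + 0.2·√11881 + 0.2·√576 + 0.4·√6724 = 0.1·43 + 0.1·25 + 0.2·109 + 0.2·24 + 0.4·82 = 66.2
CE = (66.2)² = 4382.44

$4,382.44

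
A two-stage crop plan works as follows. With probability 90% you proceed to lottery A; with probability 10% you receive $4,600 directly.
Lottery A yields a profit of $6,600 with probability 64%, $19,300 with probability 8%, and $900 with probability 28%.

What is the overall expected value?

$5,878

EV(A) = 0.64 × 6600 + 0.08 × 19300 + 0.28 × 900 = 4224 + 1544 + 252 = 6020
Branch B: 4600 (certain)
Overall = 0.9 × 6020 + 0.1 × 4600 = 5418 + 460 = 5878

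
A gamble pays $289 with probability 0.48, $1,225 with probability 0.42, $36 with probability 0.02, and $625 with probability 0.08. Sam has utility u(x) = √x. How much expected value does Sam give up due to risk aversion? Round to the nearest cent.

$79.94

E[u] = 0.48·√289 + 0.42·√1225 + 0.02·√36 + 0.08·√625 = 0.48·17 + 0.42·35 + 0.02·6 + 0.08·25 = 24.98
CE = (24.98)² = 624.0004
Risk premium = EV − CE = 703.94 − 624.0004 = 79.9396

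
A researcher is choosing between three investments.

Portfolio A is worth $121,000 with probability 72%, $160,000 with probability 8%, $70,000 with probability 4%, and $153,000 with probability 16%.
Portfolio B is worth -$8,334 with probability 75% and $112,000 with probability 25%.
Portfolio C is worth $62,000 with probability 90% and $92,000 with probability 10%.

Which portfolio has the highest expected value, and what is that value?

Portfolio A ($127,200)

Portfolio A = 0.72 × 121000 + 0.08 × 160000 + 0.04 × 70000 + 0.16 × 153000 = 87120 + 12800 + 2800 + 24480 = 127200
Portfolio B = 0.75 × (-8334) + 0.25 × 112000 = -6250.5 + 28000 = 21749.5
Portfolio C = 0.9 × 62000 + 0.1 × 92000 = 55800 + 9200 = 65000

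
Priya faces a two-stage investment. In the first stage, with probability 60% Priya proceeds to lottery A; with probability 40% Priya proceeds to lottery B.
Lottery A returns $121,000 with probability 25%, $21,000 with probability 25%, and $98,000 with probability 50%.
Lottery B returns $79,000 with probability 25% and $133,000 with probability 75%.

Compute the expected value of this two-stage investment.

$98,500

EV(A) = 0.25 × 121000 + 0.25 × 21000 + 0.5 × 98000 = 30250 + 5250 + 49000 = 84500
EV(B) = 0.25 × 79000 + 0.75 × 133000 = 19750 + 99750 = 119500
Overall = 0.6 × 84500 + 0.4 × 119500 = 50700 + 47800 = 98500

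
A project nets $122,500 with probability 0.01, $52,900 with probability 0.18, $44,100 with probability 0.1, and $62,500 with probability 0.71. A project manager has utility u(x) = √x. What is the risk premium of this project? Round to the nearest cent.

E[u] = 0.01·√122500 + 0.18·√52900 + 0.1·√44100 + 0.71·√62500 = 0.01·350 + 0.18·230 + 0.1·210 + 0.71·250 = 243.4
CE = (243.4)² = 59243.56
Risk premium = EV − CE = 59532 − 59243.56 = 288.44

$288.44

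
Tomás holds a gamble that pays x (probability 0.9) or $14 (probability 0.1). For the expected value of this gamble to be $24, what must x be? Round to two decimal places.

x = $25.11

0.9·x + 0.1·14 = 24
0.9·x = 24 − 1.4 = 22.6
x = 22.6 / 0.9 = 25.1111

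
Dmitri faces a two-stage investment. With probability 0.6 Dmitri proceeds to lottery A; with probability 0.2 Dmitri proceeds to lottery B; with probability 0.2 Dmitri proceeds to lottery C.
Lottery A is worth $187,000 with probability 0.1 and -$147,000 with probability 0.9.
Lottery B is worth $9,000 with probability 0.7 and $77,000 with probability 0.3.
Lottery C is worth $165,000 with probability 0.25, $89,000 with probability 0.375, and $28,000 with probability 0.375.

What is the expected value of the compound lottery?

-$45,255

EV(A) = 0.1 × 187000 + 0.9 × (-147000) = 18700 − 132300 = -113600
EV(B) = 0.7 × 9000 + 0.3 × 77000 = 6300 + 23100 = 29400
EV(C) = 0.25 × 165000 + 0.375 × 89000 + 0.375 × 28000 = 41250 + 33375 + 10500 = 85125
Overall = 0.6 × (-113600) + 0.2 × 29400 + 0.2 × 85125 = -68160 + 5880 + 17025 = -45255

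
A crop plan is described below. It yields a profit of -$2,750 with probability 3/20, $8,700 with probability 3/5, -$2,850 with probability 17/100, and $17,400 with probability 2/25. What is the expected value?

$5,715

EV = 3/20 × (-2750) + 3/5 × 8700 + 17/100 × (-2850) + 2/25 × 17400 = -412.5 + 5220 − 484.5 + 1392 = 5715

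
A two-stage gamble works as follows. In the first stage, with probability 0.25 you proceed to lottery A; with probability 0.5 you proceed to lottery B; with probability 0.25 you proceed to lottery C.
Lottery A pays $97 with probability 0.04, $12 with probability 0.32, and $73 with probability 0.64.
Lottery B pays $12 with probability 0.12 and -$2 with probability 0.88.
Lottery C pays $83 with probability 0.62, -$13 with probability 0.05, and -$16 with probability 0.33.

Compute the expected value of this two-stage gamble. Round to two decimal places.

EV(A) = 0.04 × 97 + 0.32 × 12 + 0.64 × 73 = 3.88 + 3.84 + 46.72 = 54.44
EV(B) = 0.12 × 12 + 0.88 × (-2) = 1.44 − 1.76 = -0.32
EV(C) = 0.62 × 83 + 0.05 × (-13) + 0.33 × (-16) = 51.46 − 0.65 − 5.28 = 45.53
Overall = 0.25 × 54.44 + 0.5 × (-0.32) + 0.25 × 45.53 = 13.61 − 0.16 + 11.3825 = 24.8325

$24.83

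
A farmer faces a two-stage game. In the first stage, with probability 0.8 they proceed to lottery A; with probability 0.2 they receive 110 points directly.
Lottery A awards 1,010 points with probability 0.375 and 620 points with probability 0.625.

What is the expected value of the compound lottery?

635 points

EV(A) = 0.375 × 1010 + 0.625 × 620 = 378.75 + 387.5 = 766.25
Branch B: 110 (certain)
Overall = 0.8 × 766.25 + 0.2 × 110 = 613 + 22 = 635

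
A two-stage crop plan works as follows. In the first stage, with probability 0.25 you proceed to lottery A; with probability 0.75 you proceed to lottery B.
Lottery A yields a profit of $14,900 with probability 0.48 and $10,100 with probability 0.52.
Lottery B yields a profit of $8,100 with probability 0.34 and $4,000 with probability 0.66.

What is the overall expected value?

$7,146.50

EV(A) = 0.48 × 14900 + 0.52 × 10100 = 7152 + 5252 = 12404
EV(B) = 0.34 × 8100 + 0.66 × 4000 = 2754 + 2640 = 5394
Overall = 0.25 × 12404 + 0.75 × 5394 = 3101 + 4045.5 = 7146.5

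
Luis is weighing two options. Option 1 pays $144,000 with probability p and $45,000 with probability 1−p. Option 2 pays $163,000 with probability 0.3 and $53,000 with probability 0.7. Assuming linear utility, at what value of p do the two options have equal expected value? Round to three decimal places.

p = 0.414

EV(Option 2) = 0.3 × 163000 + 0.7 × 53000 = 48900 + 37100 = 86000
p·144000 + (1−p)·45000 = 86000
99000p + 45000 = 86000
p = (86000 − 45000) / 99000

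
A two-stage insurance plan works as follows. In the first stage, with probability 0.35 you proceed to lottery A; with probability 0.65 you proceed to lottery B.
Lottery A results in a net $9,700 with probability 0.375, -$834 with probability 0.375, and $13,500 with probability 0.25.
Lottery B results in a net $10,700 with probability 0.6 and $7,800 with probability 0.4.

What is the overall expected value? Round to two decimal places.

EV(A) = 0.375 × 9700 + 0.375 × (-834) + 0.25 × 13500 = 3637.5 − 312.75 + 3375 = 6699.75
EV(B) = 0.6 × 10700 + 0.4 × 7800 = 6420 + 3120 = 9540
Overall = 0.35 × 6699.75 + 0.65 × 9540 = 2344.9125 + 6201 = 8545.9125

$8,545.91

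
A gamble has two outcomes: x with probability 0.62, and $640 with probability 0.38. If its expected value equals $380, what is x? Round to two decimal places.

x = $220.65

0.62·x + 0.38·640 = 380
0.62·x = 380 − 243.2 = 136.8
x = 136.8 / 0.62 = 220.6452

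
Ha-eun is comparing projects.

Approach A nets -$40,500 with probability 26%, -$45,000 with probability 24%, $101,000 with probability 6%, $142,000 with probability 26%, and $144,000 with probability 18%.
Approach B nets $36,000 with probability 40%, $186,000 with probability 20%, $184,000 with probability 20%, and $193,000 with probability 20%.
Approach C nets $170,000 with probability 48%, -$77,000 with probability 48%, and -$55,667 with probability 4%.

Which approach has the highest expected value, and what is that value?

Approach A = 0.26 × (-40500) + 0.24 × (-45000) + 0.06 × 101000 + 0.26 × 142000 + 0.18 × 144000 = -10530 − 10800 + 6060 + 36920 + 25920 = 47570
Approach B = 0.4 × 36000 + 0.2 × 186000 + 0.2 × 184000 + 0.2 × 193000 = 14400 + 37200 + 36800 + 38600 = 127000
Approach C = 0.48 × 170000 + 0.48 × (-77000) + 0.04 × (-55667) = 81600 − 36960 − 2226.68 = 42413.32

Approach B ($127,000)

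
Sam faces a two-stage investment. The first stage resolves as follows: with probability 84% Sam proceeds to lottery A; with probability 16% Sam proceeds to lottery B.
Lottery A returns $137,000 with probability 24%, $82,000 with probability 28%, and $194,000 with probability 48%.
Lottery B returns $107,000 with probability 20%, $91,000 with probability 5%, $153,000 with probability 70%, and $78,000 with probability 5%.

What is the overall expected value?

EV(A) = 0.24 × 137000 + 0.28 × 82000 + 0.48 × 194000 = 32880 + 22960 + 93120 = 148960
EV(B) = 0.2 × 107000 + 0.05 × 91000 + 0.7 × 153000 + 0.05 × 78000 = 21400 + 4550 + 107100 + 3900 = 136950
Overall = 0.84 × 148960 + 0.16 × 136950 = 125126.4 + 21912 = 147038.4

$147,038.40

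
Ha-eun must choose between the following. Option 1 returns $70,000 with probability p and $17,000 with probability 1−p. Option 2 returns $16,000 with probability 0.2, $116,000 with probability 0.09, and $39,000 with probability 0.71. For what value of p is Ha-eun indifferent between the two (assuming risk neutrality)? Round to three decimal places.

EV(Option 2) = 0.2 × 16000 + 0.09 × 116000 + 0.71 × 39000 = 3200 + 10440 + 27690 = 41330
p·70000 + (1−p)·17000 = 41330
53000p + 17000 = 41330
p = (41330 − 17000) / 53000

p = 0.459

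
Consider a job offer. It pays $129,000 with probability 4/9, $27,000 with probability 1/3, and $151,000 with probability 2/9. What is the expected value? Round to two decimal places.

EV = 4/9 × 129000 + 1/3 × 27000 + 2/9 × 151000 = 57333.3333 + 9000 + 33555.5556 = 99888.8889

$99,888.89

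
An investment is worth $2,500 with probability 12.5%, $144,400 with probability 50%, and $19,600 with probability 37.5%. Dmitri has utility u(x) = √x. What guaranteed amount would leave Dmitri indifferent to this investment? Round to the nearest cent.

$61,876.56

E[u] = 0.125·√2500 + 0.5·√144400 + 0.375·√19600 = 0.125·50 + 0.5·380 + 0.375·140 = 248.75
CE = (248.75)² = 61876.5625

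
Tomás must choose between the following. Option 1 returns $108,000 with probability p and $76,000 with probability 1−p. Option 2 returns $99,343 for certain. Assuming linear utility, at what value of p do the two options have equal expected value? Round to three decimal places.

p = 0.729

p·108000 + (1−p)·76000 = 99343
32000p + 76000 = 99343
p = (99343 − 76000) / 32000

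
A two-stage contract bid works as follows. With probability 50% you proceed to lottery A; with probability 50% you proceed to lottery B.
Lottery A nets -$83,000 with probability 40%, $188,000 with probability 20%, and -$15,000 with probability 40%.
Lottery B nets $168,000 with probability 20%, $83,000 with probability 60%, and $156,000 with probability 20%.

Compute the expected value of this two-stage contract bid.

EV(A) = 0.4 × (-83000) + 0.2 × 188000 + 0.4 × (-15000) = -33200 + 37600 − 6000 = -1600
EV(B) = 0.2 × 168000 + 0.6 × 83000 + 0.2 × 156000 = 33600 + 49800 + 31200 = 114600
Overall = 0.5 × (-1600) + 0.5 × 114600 = -800 + 57300 = 56500

$56,500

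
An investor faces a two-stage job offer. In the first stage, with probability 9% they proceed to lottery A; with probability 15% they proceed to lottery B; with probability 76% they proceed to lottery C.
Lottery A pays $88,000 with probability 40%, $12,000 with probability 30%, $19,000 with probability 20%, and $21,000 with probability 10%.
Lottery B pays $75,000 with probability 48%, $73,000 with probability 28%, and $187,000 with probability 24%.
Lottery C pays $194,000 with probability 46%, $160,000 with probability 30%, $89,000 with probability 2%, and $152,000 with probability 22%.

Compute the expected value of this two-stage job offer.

$150,290.60

EV(A) = 0.4 × 88000 + 0.3 × 12000 + 0.2 × 19000 + 0.1 × 21000 = 35200 + 3600 + 3800 + 2100 = 44700
EV(B) = 0.48 × 75000 + 0.28 × 73000 + 0.24 × 187000 = 36000 + 20440 + 44880 = 101320
EV(C) = 0.46 × 194000 + 0.3 × 160000 + 0.02 × 89000 + 0.22 × 152000 = 89240 + 48000 + 1780 + 33440 = 172460
Overall = 0.09 × 44700 + 0.15 × 101320 + 0.76 × 172460 = 4023 + 15198 + 131069.6 = 150290.6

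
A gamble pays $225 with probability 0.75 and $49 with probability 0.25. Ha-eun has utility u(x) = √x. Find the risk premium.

E[u] = 0.75·√225 + 0.25·√49 = 0.75·15 + 0.25·7 = 13
CE = (13)² = 169
Risk premium = EV − CE = 181 − 169 = 12

$12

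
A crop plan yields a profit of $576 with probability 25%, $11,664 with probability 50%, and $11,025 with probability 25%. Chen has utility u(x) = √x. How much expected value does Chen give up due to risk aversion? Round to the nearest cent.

E[u] = 0.25·√576 + 0.5·√11664 + 0.25·√11025 = 0.25·24 + 0.5·108 + 0.25·105 = 86.25
CE = (86.25)² = 7439.0625
Risk premium = EV − CE = 8732.25 − 7439.0625 = 1293.1875

$1,293.19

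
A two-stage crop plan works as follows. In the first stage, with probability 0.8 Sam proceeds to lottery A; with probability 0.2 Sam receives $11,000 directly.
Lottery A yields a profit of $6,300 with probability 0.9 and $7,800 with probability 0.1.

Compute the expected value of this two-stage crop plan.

EV(A) = 0.9 × 6300 + 0.1 × 7800 = 5670 + 780 = 6450
Branch B: 11000 (certain)
Overall = 0.8 × 6450 + 0.2 × 11000 = 5160 + 2200 = 7360

$7,360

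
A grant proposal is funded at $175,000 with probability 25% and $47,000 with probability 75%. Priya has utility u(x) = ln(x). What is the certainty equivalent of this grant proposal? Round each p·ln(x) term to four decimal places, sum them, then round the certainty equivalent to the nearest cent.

$65,283.85

E[u] = 0.25·ln(175000) + 0.75·ln(47000) = 3.0181 + 8.0684 = 11.0865
CE = e^11.0865 ≈ 65283.85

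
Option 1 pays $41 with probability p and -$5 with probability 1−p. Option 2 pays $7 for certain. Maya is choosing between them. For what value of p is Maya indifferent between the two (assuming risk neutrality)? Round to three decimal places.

p = 0.261

p·41 + (1−p)·(-5) = 7
46p − 5 = 7
p = (7 + 5) / 46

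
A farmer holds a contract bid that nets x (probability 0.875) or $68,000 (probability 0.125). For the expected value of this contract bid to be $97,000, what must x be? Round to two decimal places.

0.875·x + 0.125·68000 = 97000
0.875·x = 97000 − 8500 = 88500
x = 88500 / 0.875 = 101142.8571

x = $101,142.86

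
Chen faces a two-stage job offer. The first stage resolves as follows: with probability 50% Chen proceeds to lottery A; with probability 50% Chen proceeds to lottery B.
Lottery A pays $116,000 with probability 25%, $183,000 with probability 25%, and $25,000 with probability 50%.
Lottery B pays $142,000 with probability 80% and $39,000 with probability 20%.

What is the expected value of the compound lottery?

EV(A) = 0.25 × 116000 + 0.25 × 183000 + 0.5 × 25000 = 29000 + 45750 + 12500 = 87250
EV(B) = 0.8 × 142000 + 0.2 × 39000 = 113600 + 7800 = 121400
Overall = 0.5 × 87250 + 0.5 × 121400 = 43625 + 60700 = 104325

$104,325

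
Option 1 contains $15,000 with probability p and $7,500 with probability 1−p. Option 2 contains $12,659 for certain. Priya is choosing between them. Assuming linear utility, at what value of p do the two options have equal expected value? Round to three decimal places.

p·15000 + (1−p)·7500 = 12659
7500p + 7500 = 12659
p = (12659 − 7500) / 7500

p = 0.688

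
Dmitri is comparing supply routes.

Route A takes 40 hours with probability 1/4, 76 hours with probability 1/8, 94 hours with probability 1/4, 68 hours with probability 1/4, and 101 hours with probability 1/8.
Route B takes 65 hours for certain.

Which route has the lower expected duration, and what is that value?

Route A = 1/4 × 40 + 1/8 × 76 + 1/4 × 94 + 1/4 × 68 + 1/8 × 101 = 10 + 9.5 + 23.5 + 17 + 12.625 = 72.625
Route B: 65 (certain)

Route B (65 hours)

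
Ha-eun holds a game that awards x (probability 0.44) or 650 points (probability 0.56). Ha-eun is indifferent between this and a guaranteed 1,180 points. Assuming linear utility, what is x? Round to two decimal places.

0.44·x + 0.56·650 = 1180
0.44·x = 1180 − 364 = 816
x = 816 / 0.44 = 1854.5455

x = 1854.55 points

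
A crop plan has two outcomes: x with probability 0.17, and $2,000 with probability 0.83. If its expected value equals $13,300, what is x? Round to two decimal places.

0.17·x + 0.83·2000 = 13300
0.17·x = 13300 − 1660 = 11640
x = 11640 / 0.17 = 68470.5882

x = $68,470.59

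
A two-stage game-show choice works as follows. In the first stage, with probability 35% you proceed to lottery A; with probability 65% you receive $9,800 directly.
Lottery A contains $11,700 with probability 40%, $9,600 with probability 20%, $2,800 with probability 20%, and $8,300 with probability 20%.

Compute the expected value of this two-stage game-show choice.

EV(A) = 0.4 × 11700 + 0.2 × 9600 + 0.2 × 2800 + 0.2 × 8300 = 4680 + 1920 + 560 + 1660 = 8820
Branch B: 9800 (certain)
Overall = 0.35 × 8820 + 0.65 × 9800 = 3087 + 6370 = 9457

$9,457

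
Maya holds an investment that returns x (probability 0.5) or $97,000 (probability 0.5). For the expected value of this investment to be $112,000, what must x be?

x = $127,000

0.5·x + 0.5·97000 = 112000
0.5·x = 112000 − 48500 = 63500
x = 63500 / 0.5 = 127000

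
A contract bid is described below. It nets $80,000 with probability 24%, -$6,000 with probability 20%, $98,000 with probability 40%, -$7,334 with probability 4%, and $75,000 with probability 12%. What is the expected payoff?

$65,906.64

EV = 0.24 × 80000 + 0.2 × (-6000) + 0.4 × 98000 + 0.04 × (-7334) + 0.12 × 75000 = 19200 − 1200 + 39200 − 293.36 + 9000 = 65906.64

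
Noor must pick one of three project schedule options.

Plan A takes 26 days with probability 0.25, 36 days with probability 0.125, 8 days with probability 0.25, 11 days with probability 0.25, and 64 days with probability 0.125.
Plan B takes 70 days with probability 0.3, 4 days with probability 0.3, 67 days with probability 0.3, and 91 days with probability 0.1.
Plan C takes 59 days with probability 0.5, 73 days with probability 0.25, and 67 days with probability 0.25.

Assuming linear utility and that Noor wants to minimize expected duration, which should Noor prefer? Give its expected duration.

Plan A (23.75 days)

Plan A = 0.25 × 26 + 0.125 × 36 + 0.25 × 8 + 0.25 × 11 + 0.125 × 64 = 6.5 + 4.5 + 2 + 2.75 + 8 = 23.75
Plan B = 0.3 × 70 + 0.3 × 4 + 0.3 × 67 + 0.1 × 91 = 21 + 1.2 + 20.1 + 9.1 = 51.4
Plan C = 0.5 × 59 + 0.25 × 73 + 0.25 × 67 = 29.5 + 18.25 + 16.75 = 64.5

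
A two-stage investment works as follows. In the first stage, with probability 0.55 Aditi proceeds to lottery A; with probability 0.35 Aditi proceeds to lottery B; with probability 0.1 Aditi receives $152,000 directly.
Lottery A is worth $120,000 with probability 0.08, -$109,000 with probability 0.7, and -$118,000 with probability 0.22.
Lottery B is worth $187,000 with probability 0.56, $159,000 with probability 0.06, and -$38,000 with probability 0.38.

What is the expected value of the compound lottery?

-$826

EV(A) = 0.08 × 120000 + 0.7 × (-109000) + 0.22 × (-118000) = 9600 − 76300 − 25960 = -92660
EV(B) = 0.56 × 187000 + 0.06 × 159000 + 0.38 × (-38000) = 104720 + 9540 − 14440 = 99820
Branch C: 152000 (certain)
Overall = 0.55 × (-92660) + 0.35 × 99820 + 0.1 × 152000 = -50963 + 34937 + 15200 = -826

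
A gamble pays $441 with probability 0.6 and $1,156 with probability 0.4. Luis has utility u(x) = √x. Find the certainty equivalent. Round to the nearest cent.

E[u] = 0.6·√441 + 0.4·√1156 = 0.6·21 + 0.4·34 = 26.2
CE = (26.2)² = 686.44

$686.44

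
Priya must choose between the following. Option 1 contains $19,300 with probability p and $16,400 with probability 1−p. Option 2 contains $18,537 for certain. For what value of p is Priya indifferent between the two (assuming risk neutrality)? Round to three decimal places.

p = 0.737

p·19300 + (1−p)·16400 = 18537
2900p + 16400 = 18537
p = (18537 − 16400) / 2900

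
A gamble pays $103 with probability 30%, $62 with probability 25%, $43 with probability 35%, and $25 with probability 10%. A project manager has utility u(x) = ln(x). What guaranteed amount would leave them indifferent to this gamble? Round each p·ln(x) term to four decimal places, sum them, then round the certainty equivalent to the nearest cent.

E[u] = 0.3·ln(103) + 0.25·ln(62) + 0.35·ln(43) + 0.1·ln(25) = 1.3904 + 1.0318 + 1.3164 + 0.3219 = 4.0605
CE = e^4.0605 ≈ 58.00

$58.00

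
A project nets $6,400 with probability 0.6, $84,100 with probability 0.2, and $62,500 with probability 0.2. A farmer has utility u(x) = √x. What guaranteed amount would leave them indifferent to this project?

$24,336

E[u] = 0.6·√6400 + 0.2·√84100 + 0.2·√62500 = 0.6·80 + 0.2·290 + 0.2·250 = 156
CE = (156)² = 24336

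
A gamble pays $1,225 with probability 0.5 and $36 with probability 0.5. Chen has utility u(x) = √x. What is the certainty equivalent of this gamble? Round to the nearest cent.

E[u] = 0.5·√1225 + 0.5·√36 = 0.5·35 + 0.5·6 = 20.5
CE = (20.5)² = 420.25

$420.25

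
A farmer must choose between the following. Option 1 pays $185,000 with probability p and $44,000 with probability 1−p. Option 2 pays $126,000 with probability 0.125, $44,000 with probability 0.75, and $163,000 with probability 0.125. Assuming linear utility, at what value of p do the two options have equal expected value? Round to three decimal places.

EV(Option 2) = 0.125 × 126000 + 0.75 × 44000 + 0.125 × 163000 = 15750 + 33000 + 20375 = 69125
p·185000 + (1−p)·44000 = 69125
141000p + 44000 = 69125
p = (69125 − 44000) / 141000

p = 0.178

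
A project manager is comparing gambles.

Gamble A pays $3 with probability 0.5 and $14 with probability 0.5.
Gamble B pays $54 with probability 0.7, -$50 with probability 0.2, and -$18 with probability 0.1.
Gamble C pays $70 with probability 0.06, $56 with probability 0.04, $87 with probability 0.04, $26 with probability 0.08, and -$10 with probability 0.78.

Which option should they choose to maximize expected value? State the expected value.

Gamble A = 0.5 × 3 + 0.5 × 14 = 1.5 + 7 = 8.5
Gamble B = 0.7 × 54 + 0.2 × (-50) + 0.1 × (-18) = 37.8 − 10 − 1.8 = 26
Gamble C = 0.06 × 70 + 0.04 × 56 + 0.04 × 87 + 0.08 × 26 + 0.78 × (-10) = 4.2 + 2.24 + 3.48 + 2.08 − 7.8 = 4.2

Gamble B ($26)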